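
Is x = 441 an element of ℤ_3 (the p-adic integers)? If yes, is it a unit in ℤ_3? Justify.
x ∈ ℤ_3 but not a unit; v_3(x) = 2 > 0

ℤ_3 = {x ∈ ℚ_3 : v_3(x) ≥ 0} and ℤ_3^× = {x ∈ ℤ_3 : v_3(x) = 0}. Here v_3(441) = v_3(num) − v_3(den) = 2; compare against these criteria.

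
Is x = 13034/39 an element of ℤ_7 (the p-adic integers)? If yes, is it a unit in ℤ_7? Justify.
x ∈ ℤ_7 but not a unit; v_7(x) = 3 > 0

ℤ_7 = {x ∈ ℚ_7 : v_7(x) ≥ 0} and ℤ_7^× = {x ∈ ℤ_7 : v_7(x) = 0}. Here v_7(13034/39) = v_7(num) − v_7(den) = 3; compare against these criteria.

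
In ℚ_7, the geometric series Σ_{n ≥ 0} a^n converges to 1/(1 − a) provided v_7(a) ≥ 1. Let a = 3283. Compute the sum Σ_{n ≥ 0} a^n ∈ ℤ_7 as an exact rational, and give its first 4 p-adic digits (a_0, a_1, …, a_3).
Σ a^n = 1/(1 − a) = -1/3282;  first 4 digits = (1, 0, 4, 2)

v_7(a) = 2 ≥ 1, so the series converges in ℤ_7 to 1/(1 − a) = 1/(1 − 3283) = -1/3282. Expand this rational in ℤ_7: compute digits iteratively via d_i = x_i mod 7, x_{i+1} = (x_i − d_i)/7. The first 4 digits are (1, 0, 4, 2).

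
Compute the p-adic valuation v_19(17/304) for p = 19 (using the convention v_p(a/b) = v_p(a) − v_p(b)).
v_19(17/304) = -1

Factor powers of 19 from the numerator and denominator of the reduced fraction: 17 = 19^0 · 17 and 304 = 19^1 · 16. Apply v_p(a/b) = v_p(a) − v_p(b): v_19(17/304) = 0 − 1 = -1.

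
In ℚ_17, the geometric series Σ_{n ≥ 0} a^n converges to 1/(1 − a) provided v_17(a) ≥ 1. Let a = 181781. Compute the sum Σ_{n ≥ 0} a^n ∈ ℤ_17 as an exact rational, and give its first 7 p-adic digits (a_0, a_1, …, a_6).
Σ a^n = 1/(1 − a) = -1/181780;  first 7 digits = (1, 0, 0, 3, 2, 0, 9)

v_17(a) = 3 ≥ 1, so the series converges in ℤ_17 to 1/(1 − a) = 1/(1 − 181781) = -1/181780. Expand this rational in ℤ_17: compute digits iteratively via d_i = x_i mod 17, x_{i+1} = (x_i − d_i)/17. The first 7 digits are (1, 0, 0, 3, 2, 0, 9).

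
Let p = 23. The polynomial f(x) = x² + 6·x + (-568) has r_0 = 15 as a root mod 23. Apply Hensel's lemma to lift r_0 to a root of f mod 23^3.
r_2 = 6179 (mod 12167)

Hensel: r_{i+1} = r_i − f(r_i)·(f′(r_i))^{-1} mod 23^{i+2}, f′(x) = 2x + 6. Iterate:
  r_0 = 15 (mod 23)
  r_1 = 360 (mod 529)
  r_2 = 6179 (mod 12167)
Final: r = 6179 satisfies f(r) ≡ 0 mod 23^3.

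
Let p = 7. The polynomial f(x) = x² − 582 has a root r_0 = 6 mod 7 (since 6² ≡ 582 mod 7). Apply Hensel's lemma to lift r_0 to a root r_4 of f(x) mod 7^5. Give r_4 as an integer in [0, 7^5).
r_4 = 5760 (mod 16807)

Hensel's recurrence: r_{i+1} = r_i − f(r_i)·(f′(r_i))^{-1} mod 7^{i+2}, with f′(x) = 2x. Iterate:
  r_0 = 6 (mod 7)
  r_1 = 27 (mod 49)
  r_2 = 272 (mod 343)
  r_3 = 958 (mod 2401)
  r_4 = 5760 (mod 16807)
Final: r_4 = 5760, and one checks f(r_4) ≡ 0 mod 7^5.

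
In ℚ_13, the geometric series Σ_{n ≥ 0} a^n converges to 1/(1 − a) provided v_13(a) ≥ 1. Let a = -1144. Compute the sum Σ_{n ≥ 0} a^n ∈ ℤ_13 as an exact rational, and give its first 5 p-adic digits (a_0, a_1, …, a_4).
Σ a^n = 1/(1 − a) = 1/1145;  first 5 digits = (1, 3, 2, 11, 4)

v_13(a) = 1 ≥ 1, so the series converges in ℤ_13 to 1/(1 − a) = 1/(1 − (-1144)) = 1/1145. Expand this rational in ℤ_13: compute digits iteratively via d_i = x_i mod 13, x_{i+1} = (x_i − d_i)/13. The first 5 digits are (1, 3, 2, 11, 4).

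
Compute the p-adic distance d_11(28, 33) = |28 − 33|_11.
d_11(28, 33) = 1

Step 1 — x − y = 28 − 33 = -5. Step 2 — v_11(-5) = 0 (factor: -5 = −(11^0 · 5); the sign does not affect v_p). Step 3 — |x − y|_11 = 11^{0} = 1.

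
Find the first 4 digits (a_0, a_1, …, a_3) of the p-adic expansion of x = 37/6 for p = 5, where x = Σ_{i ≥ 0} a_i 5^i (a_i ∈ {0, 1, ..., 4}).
(a_0, …, a_3) = (2, 0, 1, 4)

v_5(37/6) = 0 (numerator and denominator both coprime to 5), so x ∈ ℤ_5^×. Compute digits iteratively via a_i = x_i mod 5, x_{i+1} = (x_i − a_i)/5, with x_0 = x:
  x_0 = 37/6;  a_0 = 2;  x_1 = (x_0 − 2)/5 = 5/6
  x_1 = 5/6;  a_1 = 0;  x_2 = (x_1 − 0)/5 = 1/6
  x_2 = 1/6;  a_2 = 1;  x_3 = (x_2 − 1)/5 = -1/6
  x_3 = -1/6;  a_3 = 4;  x_4 = (x_3 − 4)/5 = -5/6
Digits: (2, 0, 1, 4).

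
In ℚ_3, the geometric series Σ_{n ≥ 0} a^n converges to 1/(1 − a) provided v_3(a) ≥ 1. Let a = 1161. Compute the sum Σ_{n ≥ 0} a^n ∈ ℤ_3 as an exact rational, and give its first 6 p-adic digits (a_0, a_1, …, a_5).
Σ a^n = 1/(1 − a) = -1/1160;  first 6 digits = (1, 0, 0, 1, 2, 1)

v_3(a) = 3 ≥ 1, so the series converges in ℤ_3 to 1/(1 − a) = 1/(1 − 1161) = -1/1160. Expand this rational in ℤ_3: compute digits iteratively via d_i = x_i mod 3, x_{i+1} = (x_i − d_i)/3. The first 6 digits are (1, 0, 0, 1, 2, 1).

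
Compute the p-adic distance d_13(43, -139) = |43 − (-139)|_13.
d_13(43, -139) = 1/13

Step 1 — x − y = 43 − (-139) = 182. Step 2 — v_13(182) = 1 (factor: 182 = (13^1 · 14); the sign does not affect v_p). Step 3 — |x − y|_13 = 13^{-1} = 1/13.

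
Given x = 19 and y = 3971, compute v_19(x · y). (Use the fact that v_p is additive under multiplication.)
v_19(75449) = 3

v_p(x) = 1 (factor: 19 = 19^1 · 1); v_p(y) = 2 (factor: 3971 = 19^2 · 11). Additivity: v_p(xy) = v_p(x) + v_p(y) = 1 + 2 = 3. (Direct check: xy = 75449 = 19^3 · (11).)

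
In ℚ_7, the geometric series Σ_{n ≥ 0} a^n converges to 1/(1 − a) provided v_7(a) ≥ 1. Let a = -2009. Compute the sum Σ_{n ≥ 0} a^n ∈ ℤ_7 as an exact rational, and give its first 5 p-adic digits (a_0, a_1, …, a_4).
Σ a^n = 1/(1 − a) = 1/2010;  first 5 digits = (1, 0, 1, 1, 0)

v_7(a) = 2 ≥ 1, so the series converges in ℤ_7 to 1/(1 − a) = 1/(1 − (-2009)) = 1/2010. Expand this rational in ℤ_7: compute digits iteratively via d_i = x_i mod 7, x_{i+1} = (x_i − d_i)/7. The first 5 digits are (1, 0, 1, 1, 0).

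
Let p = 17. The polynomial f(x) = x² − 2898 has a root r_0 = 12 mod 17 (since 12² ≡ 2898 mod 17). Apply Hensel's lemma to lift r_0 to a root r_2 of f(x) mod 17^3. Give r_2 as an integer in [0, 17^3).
r_2 = 3378 (mod 4913)

Hensel's recurrence: r_{i+1} = r_i − f(r_i)·(f′(r_i))^{-1} mod 17^{i+2}, with f′(x) = 2x. Iterate:
  r_0 = 12 (mod 17)
  r_1 = 199 (mod 289)
  r_2 = 3378 (mod 4913)
Final: r_2 = 3378, and one checks f(r_2) ≡ 0 mod 17^3.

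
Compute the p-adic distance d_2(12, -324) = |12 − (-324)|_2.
d_2(12, -324) = 1/16

Step 1 — x − y = 12 − (-324) = 336. Step 2 — v_2(336) = 4 (factor: 336 = (2^4 · 21); the sign does not affect v_p). Step 3 — |x − y|_2 = 2^{-4} = 1/16.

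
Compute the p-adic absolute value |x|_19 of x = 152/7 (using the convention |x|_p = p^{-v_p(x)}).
|152/7|_19 = 1/19

Step 1 — compute v_19(x) by factoring powers of 19 out of the numerator and denominator: v_19(152/7) = 1. Step 2 — apply |x|_p = p^{-v_p(x)} = 19^{-1} = 1/19.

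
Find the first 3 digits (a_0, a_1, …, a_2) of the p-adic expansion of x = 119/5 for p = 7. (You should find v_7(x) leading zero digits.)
(a_0, …, a_2) = (0, 2, 3)

v_7(119/5) = 1, so a_0 = ... = a_0 = 0. Factor out: x = 7^1 · u with u = 17/5 a unit in ℤ_7. Expand u iteratively via a_{v+i} = u_i mod 7, u_{i+1} = (u_i − a_{v+i})/7:
  u_0 = 17/5;  a_1 = 2;  u_1 = (u_0 − 2)/7 = 1/5
  u_1 = 1/5;  a_2 = 3;  u_2 = (u_1 − 3)/7 = -2/5
Digits: (0, 2, 3).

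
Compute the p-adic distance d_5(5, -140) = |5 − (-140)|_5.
d_5(5, -140) = 1/5

Step 1 — x − y = 5 − (-140) = 145. Step 2 — v_5(145) = 1 (factor: 145 = (5^1 · 29); the sign does not affect v_p). Step 3 — |x − y|_5 = 5^{-1} = 1/5.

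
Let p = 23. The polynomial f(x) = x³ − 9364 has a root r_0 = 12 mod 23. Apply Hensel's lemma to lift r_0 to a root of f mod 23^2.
r_1 = 495 (mod 529)

Hensel: r_{i+1} = r_i − f(r_i)/f′(r_i) mod 23^{i+2}, where f′(x) = 3x². Iterate:
  r_0 = 12 (mod 23)
  r_1 = 495 (mod 529)
Final: r = 495 with f(r) ≡ 0 mod 23^2.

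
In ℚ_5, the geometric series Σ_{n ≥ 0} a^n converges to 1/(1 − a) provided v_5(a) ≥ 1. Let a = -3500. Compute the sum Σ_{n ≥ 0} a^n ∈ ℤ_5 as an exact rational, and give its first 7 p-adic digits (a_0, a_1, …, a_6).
Σ a^n = 1/(1 − a) = 1/3501;  first 7 digits = (1, 0, 0, 2, 4, 3, 3)

v_5(a) = 3 ≥ 1, so the series converges in ℤ_5 to 1/(1 − a) = 1/(1 − (-3500)) = 1/3501. Expand this rational in ℤ_5: compute digits iteratively via d_i = x_i mod 5, x_{i+1} = (x_i − d_i)/5. The first 7 digits are (1, 0, 0, 2, 4, 3, 3).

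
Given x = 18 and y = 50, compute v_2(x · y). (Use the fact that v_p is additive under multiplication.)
v_2(900) = 2

v_p(x) = 1 (factor: 18 = 2^1 · 9); v_p(y) = 1 (factor: 50 = 2^1 · 25). Additivity: v_p(xy) = v_p(x) + v_p(y) = 1 + 1 = 2. (Direct check: xy = 900 = 2^2 · (225).)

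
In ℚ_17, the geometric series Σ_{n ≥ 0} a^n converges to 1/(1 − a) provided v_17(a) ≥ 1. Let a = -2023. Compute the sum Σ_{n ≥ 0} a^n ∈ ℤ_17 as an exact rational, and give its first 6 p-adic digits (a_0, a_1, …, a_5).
Σ a^n = 1/(1 − a) = 1/2024;  first 6 digits = (1, 0, 10, 16, 14, 2)

v_17(a) = 2 ≥ 1, so the series converges in ℤ_17 to 1/(1 − a) = 1/(1 − (-2023)) = 1/2024. Expand this rational in ℤ_17: compute digits iteratively via d_i = x_i mod 17, x_{i+1} = (x_i − d_i)/17. The first 6 digits are (1, 0, 10, 16, 14, 2).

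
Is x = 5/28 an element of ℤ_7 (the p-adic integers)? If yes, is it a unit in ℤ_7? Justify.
x ∉ ℤ_7 (v_7(x) = -1 < 0)

ℤ_7 = {x ∈ ℚ_7 : v_7(x) ≥ 0} and ℤ_7^× = {x ∈ ℤ_7 : v_7(x) = 0}. Here v_7(5/28) = v_7(num) − v_7(den) = -1; compare against these criteria.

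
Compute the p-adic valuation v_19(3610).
v_19(3610) = 2

v_19(n) is the largest exponent k such that 19^k divides n. Factor out: 3610 = 19^2 · 10. (Sign doesn't affect v_p.) So v_19(3610) = 2.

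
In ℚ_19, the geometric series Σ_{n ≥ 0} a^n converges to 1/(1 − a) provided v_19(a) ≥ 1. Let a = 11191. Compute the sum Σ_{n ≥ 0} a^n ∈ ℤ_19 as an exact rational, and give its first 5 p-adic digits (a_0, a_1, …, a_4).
Σ a^n = 1/(1 − a) = -1/11190;  first 5 digits = (1, 0, 12, 1, 11)

v_19(a) = 2 ≥ 1, so the series converges in ℤ_19 to 1/(1 − a) = 1/(1 − 11191) = -1/11190. Expand this rational in ℤ_19: compute digits iteratively via d_i = x_i mod 19, x_{i+1} = (x_i − d_i)/19. The first 5 digits are (1, 0, 12, 1, 11).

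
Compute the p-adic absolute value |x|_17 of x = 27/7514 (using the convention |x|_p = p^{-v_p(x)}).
|27/7514|_17 = 289

Step 1 — compute v_17(x) by factoring powers of 17 out of the numerator and denominator: v_17(27/7514) = -2. Step 2 — apply |x|_p = p^{-v_p(x)} = 17^{2} = 289.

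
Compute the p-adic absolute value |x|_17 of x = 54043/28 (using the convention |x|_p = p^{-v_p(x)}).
|54043/28|_17 = 1/4913

Step 1 — compute v_17(x) by factoring powers of 17 out of the numerator and denominator: v_17(54043/28) = 3. Step 2 — apply |x|_p = p^{-v_p(x)} = 17^{-3} = 1/4913.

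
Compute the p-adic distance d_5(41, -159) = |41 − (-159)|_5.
d_5(41, -159) = 1/25

Step 1 — x − y = 41 − (-159) = 200. Step 2 — v_5(200) = 2 (factor: 200 = (5^2 · 8); the sign does not affect v_p). Step 3 — |x − y|_5 = 5^{-2} = 1/25.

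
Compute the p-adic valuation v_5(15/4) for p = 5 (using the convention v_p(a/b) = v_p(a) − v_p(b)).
v_5(15/4) = 1

Factor powers of 5 from the numerator and denominator of the reduced fraction: 15 = 5^1 · 3 and 4 = 5^0 · 4. Apply v_p(a/b) = v_p(a) − v_p(b): v_5(15/4) = 1 − 0 = 1.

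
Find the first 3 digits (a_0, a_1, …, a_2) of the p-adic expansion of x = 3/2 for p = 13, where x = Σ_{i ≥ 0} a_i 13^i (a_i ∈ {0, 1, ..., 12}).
(a_0, …, a_2) = (8, 6, 6)

v_13(3/2) = 0 (numerator and denominator both coprime to 13), so x ∈ ℤ_13^×. Compute digits iteratively via a_i = x_i mod 13, x_{i+1} = (x_i − a_i)/13, with x_0 = x:
  x_0 = 3/2;  a_0 = 8;  x_1 = (x_0 − 8)/13 = -1/2
  x_1 = -1/2;  a_1 = 6;  x_2 = (x_1 − 6)/13 = -1/2
  x_2 = -1/2;  a_2 = 6;  x_3 = (x_2 − 6)/13 = -1/2
Digits: (8, 6, 6).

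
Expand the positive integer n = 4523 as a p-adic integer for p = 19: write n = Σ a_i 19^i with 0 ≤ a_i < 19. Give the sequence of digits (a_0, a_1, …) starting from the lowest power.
(a_0, a_1, …) = (1, 10, 12)

Repeated division by 19 gives the digits low-to-high: 4523 = 1 + 10·19^1 + 12·19^2. Digit sequence: (1, 10, 12).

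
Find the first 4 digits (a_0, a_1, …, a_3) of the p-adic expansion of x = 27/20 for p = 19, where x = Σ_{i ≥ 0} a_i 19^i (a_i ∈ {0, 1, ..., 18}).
(a_0, …, a_3) = (8, 12, 6, 12)

v_19(27/20) = 0 (numerator and denominator both coprime to 19), so x ∈ ℤ_19^×. Compute digits iteratively via a_i = x_i mod 19, x_{i+1} = (x_i − a_i)/19, with x_0 = x:
  x_0 = 27/20;  a_0 = 8;  x_1 = (x_0 − 8)/19 = -7/20
  x_1 = -7/20;  a_1 = 12;  x_2 = (x_1 − 12)/19 = -13/20
  x_2 = -13/20;  a_2 = 6;  x_3 = (x_2 − 6)/19 = -7/20
  x_3 = -7/20;  a_3 = 12;  x_4 = (x_3 − 12)/19 = -13/20
Digits: (8, 12, 6, 12).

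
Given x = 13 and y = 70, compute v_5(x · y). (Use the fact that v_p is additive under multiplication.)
v_5(910) = 1

v_p(x) = 0 (factor: 13 = 5^0 · 13); v_p(y) = 1 (factor: 70 = 5^1 · 14). Additivity: v_p(xy) = v_p(x) + v_p(y) = 0 + 1 = 1. (Direct check: xy = 910 = 5^1 · (182).)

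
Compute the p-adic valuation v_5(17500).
v_5(17500) = 4

v_5(n) is the largest exponent k such that 5^k divides n. Factor out: 17500 = 5^4 · 28. (Sign doesn't affect v_p.) So v_5(17500) = 4.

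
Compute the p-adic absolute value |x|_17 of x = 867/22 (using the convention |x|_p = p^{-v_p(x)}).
|867/22|_17 = 1/289

Step 1 — compute v_17(x) by factoring powers of 17 out of the numerator and denominator: v_17(867/22) = 2. Step 2 — apply |x|_p = p^{-v_p(x)} = 17^{-2} = 1/289.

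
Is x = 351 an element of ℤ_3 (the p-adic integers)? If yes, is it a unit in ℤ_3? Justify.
x ∈ ℤ_3 but not a unit; v_3(x) = 3 > 0

ℤ_3 = {x ∈ ℚ_3 : v_3(x) ≥ 0} and ℤ_3^× = {x ∈ ℤ_3 : v_3(x) = 0}. Here v_3(351) = v_3(num) − v_3(den) = 3; compare against these criteria.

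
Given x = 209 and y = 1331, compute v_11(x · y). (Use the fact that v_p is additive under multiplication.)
v_11(278179) = 4

v_p(x) = 1 (factor: 209 = 11^1 · 19); v_p(y) = 3 (factor: 1331 = 11^3 · 1). Additivity: v_p(xy) = v_p(x) + v_p(y) = 1 + 3 = 4. (Direct check: xy = 278179 = 11^4 · (19).)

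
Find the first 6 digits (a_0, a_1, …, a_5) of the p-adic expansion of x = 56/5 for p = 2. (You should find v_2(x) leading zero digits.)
(a_0, …, a_5) = (0, 0, 0, 1, 1, 0)

v_2(56/5) = 3, so a_0 = ... = a_2 = 0. Factor out: x = 2^3 · u with u = 7/5 a unit in ℤ_2. Expand u iteratively via a_{v+i} = u_i mod 2, u_{i+1} = (u_i − a_{v+i})/2:
  u_0 = 7/5;  a_3 = 1;  u_1 = (u_0 − 1)/2 = 1/5
  u_1 = 1/5;  a_4 = 1;  u_2 = (u_1 − 1)/2 = -2/5
  u_2 = -2/5;  a_5 = 0;  u_3 = (u_2 − 0)/2 = -1/5
Digits: (0, 0, 0, 1, 1, 0).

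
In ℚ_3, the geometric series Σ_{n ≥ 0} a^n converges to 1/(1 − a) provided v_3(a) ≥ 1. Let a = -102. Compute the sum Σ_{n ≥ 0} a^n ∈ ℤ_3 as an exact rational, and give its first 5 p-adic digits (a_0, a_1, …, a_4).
Σ a^n = 1/(1 − a) = 1/103;  first 5 digits = (1, 2, 1, 2, 1)

v_3(a) = 1 ≥ 1, so the series converges in ℤ_3 to 1/(1 − a) = 1/(1 − (-102)) = 1/103. Expand this rational in ℤ_3: compute digits iteratively via d_i = x_i mod 3, x_{i+1} = (x_i − d_i)/3. The first 5 digits are (1, 2, 1, 2, 1).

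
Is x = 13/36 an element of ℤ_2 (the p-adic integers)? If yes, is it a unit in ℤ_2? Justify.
x ∉ ℤ_2 (v_2(x) = -2 < 0)

ℤ_2 = {x ∈ ℚ_2 : v_2(x) ≥ 0} and ℤ_2^× = {x ∈ ℤ_2 : v_2(x) = 0}. Here v_2(13/36) = v_2(num) − v_2(den) = -2; compare against these criteria.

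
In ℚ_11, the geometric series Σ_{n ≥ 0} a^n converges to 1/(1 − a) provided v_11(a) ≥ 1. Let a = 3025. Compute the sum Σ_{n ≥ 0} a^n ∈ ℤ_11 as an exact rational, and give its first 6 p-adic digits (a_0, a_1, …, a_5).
Σ a^n = 1/(1 − a) = -1/3024;  first 6 digits = (1, 0, 3, 2, 9, 1)

v_11(a) = 2 ≥ 1, so the series converges in ℤ_11 to 1/(1 − a) = 1/(1 − 3025) = -1/3024. Expand this rational in ℤ_11: compute digits iteratively via d_i = x_i mod 11, x_{i+1} = (x_i − d_i)/11. The first 6 digits are (1, 0, 3, 2, 9, 1).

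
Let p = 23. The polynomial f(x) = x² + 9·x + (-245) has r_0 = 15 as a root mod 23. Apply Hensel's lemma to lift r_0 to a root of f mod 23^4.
r_3 = 121777 (mod 279841)

Hensel: r_{i+1} = r_i − f(r_i)·(f′(r_i))^{-1} mod 23^{i+2}, f′(x) = 2x + 9. Iterate:
  r_0 = 15 (mod 23)
  r_1 = 107 (mod 529)
  r_2 = 107 (mod 12167)
  r_3 = 121777 (mod 279841)
Final: r = 121777 satisfies f(r) ≡ 0 mod 23^4.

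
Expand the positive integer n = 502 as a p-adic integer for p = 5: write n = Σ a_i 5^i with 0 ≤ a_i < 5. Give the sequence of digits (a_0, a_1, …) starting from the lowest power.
(a_0, a_1, …) = (2, 0, 0, 4)

Repeated division by 5 gives the digits low-to-high: 502 = 2 + 4·5^3. Digit sequence: (2, 0, 0, 4).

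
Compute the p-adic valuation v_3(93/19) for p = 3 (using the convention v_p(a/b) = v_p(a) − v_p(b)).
v_3(93/19) = 1

Factor powers of 3 from the numerator and denominator of the reduced fraction: 93 = 3^1 · 31 and 19 = 3^0 · 19. Apply v_p(a/b) = v_p(a) − v_p(b): v_3(93/19) = 1 − 0 = 1.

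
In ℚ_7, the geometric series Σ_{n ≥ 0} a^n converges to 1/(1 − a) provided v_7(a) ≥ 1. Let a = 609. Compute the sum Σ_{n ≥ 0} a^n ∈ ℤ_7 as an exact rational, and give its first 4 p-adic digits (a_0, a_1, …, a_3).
Σ a^n = 1/(1 − a) = -1/608;  first 4 digits = (1, 3, 0, 4)

v_7(a) = 1 ≥ 1, so the series converges in ℤ_7 to 1/(1 − a) = 1/(1 − 609) = -1/608. Expand this rational in ℤ_7: compute digits iteratively via d_i = x_i mod 7, x_{i+1} = (x_i − d_i)/7. The first 4 digits are (1, 3, 0, 4).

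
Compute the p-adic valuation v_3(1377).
v_3(1377) = 4

v_3(n) is the largest exponent k such that 3^k divides n. Factor out: 1377 = 3^4 · 17. (Sign doesn't affect v_p.) So v_3(1377) = 4.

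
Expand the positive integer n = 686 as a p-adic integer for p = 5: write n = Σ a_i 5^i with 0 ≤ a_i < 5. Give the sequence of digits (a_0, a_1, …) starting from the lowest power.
(a_0, a_1, …) = (1, 2, 2, 0, 1)

Repeated division by 5 gives the digits low-to-high: 686 = 1 + 2·5^1 + 2·5^2 + 1·5^4. Digit sequence: (1, 2, 2, 0, 1).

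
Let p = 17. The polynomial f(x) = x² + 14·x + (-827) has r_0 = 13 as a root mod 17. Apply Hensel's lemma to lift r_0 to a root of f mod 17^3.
r_2 = 2597 (mod 4913)

Hensel: r_{i+1} = r_i − f(r_i)·(f′(r_i))^{-1} mod 17^{i+2}, f′(x) = 2x + 14. Iterate:
  r_0 = 13 (mod 17)
  r_1 = 285 (mod 289)
  r_2 = 2597 (mod 4913)
Final: r = 2597 satisfies f(r) ≡ 0 mod 17^3.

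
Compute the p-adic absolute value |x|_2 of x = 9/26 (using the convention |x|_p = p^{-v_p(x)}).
|9/26|_2 = 2

Step 1 — compute v_2(x) by factoring powers of 2 out of the numerator and denominator: v_2(9/26) = -1. Step 2 — apply |x|_p = p^{-v_p(x)} = 2^{1} = 2.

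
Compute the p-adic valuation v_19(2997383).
v_19(2997383) = 4

v_19(n) is the largest exponent k such that 19^k divides n. Factor out: 2997383 = 19^4 · 23. (Sign doesn't affect v_p.) So v_19(2997383) = 4.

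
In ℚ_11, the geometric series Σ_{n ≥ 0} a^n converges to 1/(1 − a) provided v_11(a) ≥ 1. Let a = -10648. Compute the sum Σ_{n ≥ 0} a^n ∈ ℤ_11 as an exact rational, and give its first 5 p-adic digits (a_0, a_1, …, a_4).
Σ a^n = 1/(1 − a) = 1/10649;  first 5 digits = (1, 0, 0, 3, 10)

v_11(a) = 3 ≥ 1, so the series converges in ℤ_11 to 1/(1 − a) = 1/(1 − (-10648)) = 1/10649. Expand this rational in ℤ_11: compute digits iteratively via d_i = x_i mod 11, x_{i+1} = (x_i − d_i)/11. The first 5 digits are (1, 0, 0, 3, 10).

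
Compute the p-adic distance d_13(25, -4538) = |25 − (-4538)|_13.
d_13(25, -4538) = 1/169

Step 1 — x − y = 25 − (-4538) = 4563. Step 2 — v_13(4563) = 2 (factor: 4563 = (13^2 · 27); the sign does not affect v_p). Step 3 — |x − y|_13 = 13^{-2} = 1/169.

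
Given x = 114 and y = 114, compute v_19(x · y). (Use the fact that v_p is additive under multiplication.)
v_19(12996) = 2

v_p(x) = 1 (factor: 114 = 19^1 · 6); v_p(y) = 1 (factor: 114 = 19^1 · 6). Additivity: v_p(xy) = v_p(x) + v_p(y) = 1 + 1 = 2. (Direct check: xy = 12996 = 19^2 · (36).)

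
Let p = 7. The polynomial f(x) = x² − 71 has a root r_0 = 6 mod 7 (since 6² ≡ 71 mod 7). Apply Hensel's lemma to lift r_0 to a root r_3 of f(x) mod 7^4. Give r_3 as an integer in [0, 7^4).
r_3 = 748 (mod 2401)

Hensel's recurrence: r_{i+1} = r_i − f(r_i)·(f′(r_i))^{-1} mod 7^{i+2}, with f′(x) = 2x. Iterate:
  r_0 = 6 (mod 7)
  r_1 = 13 (mod 49)
  r_2 = 62 (mod 343)
  r_3 = 748 (mod 2401)
Final: r_3 = 748, and one checks f(r_3) ≡ 0 mod 7^4.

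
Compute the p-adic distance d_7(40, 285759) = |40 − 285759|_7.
d_7(40, 285759) = 1/16807

Step 1 — x − y = 40 − 285759 = -285719. Step 2 — v_7(-285719) = 5 (factor: -285719 = −(7^5 · 17); the sign does not affect v_p). Step 3 — |x − y|_7 = 7^{-5} = 1/16807.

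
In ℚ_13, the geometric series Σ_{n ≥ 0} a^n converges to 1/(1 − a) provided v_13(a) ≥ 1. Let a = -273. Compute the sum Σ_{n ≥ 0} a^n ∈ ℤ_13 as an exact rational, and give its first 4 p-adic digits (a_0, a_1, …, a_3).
Σ a^n = 1/(1 − a) = 1/274;  first 4 digits = (1, 5, 10, 2)

v_13(a) = 1 ≥ 1, so the series converges in ℤ_13 to 1/(1 − a) = 1/(1 − (-273)) = 1/274. Expand this rational in ℤ_13: compute digits iteratively via d_i = x_i mod 13, x_{i+1} = (x_i − d_i)/13. The first 4 digits are (1, 5, 10, 2).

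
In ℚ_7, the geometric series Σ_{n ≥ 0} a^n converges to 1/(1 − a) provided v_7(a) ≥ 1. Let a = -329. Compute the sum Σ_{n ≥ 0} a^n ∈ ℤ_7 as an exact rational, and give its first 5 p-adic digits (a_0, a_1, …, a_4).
Σ a^n = 1/(1 − a) = 1/330;  first 5 digits = (1, 2, 4, 0, 6)

v_7(a) = 1 ≥ 1, so the series converges in ℤ_7 to 1/(1 − a) = 1/(1 − (-329)) = 1/330. Expand this rational in ℤ_7: compute digits iteratively via d_i = x_i mod 7, x_{i+1} = (x_i − d_i)/7. The first 5 digits are (1, 2, 4, 0, 6).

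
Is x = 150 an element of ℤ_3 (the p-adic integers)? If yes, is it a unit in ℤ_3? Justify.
x ∈ ℤ_3 but not a unit; v_3(x) = 1 > 0

ℤ_3 = {x ∈ ℚ_3 : v_3(x) ≥ 0} and ℤ_3^× = {x ∈ ℤ_3 : v_3(x) = 0}. Here v_3(150) = v_3(num) − v_3(den) = 1; compare against these criteria.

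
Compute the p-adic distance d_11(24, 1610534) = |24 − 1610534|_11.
d_11(24, 1610534) = 1/161051

Step 1 — x − y = 24 − 1610534 = -1610510. Step 2 — v_11(-1610510) = 5 (factor: -1610510 = −(11^5 · 10); the sign does not affect v_p). Step 3 — |x − y|_11 = 11^{-5} = 1/161051.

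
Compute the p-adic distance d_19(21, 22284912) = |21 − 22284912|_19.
d_19(21, 22284912) = 1/2476099

Step 1 — x − y = 21 − 22284912 = -22284891. Step 2 — v_19(-22284891) = 5 (factor: -22284891 = −(19^5 · 9); the sign does not affect v_p). Step 3 — |x − y|_19 = 19^{-5} = 1/2476099.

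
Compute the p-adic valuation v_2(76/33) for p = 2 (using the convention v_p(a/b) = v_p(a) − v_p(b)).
v_2(76/33) = 2

Factor powers of 2 from the numerator and denominator of the reduced fraction: 76 = 2^2 · 19 and 33 = 2^0 · 33. Apply v_p(a/b) = v_p(a) − v_p(b): v_2(76/33) = 2 − 0 = 2.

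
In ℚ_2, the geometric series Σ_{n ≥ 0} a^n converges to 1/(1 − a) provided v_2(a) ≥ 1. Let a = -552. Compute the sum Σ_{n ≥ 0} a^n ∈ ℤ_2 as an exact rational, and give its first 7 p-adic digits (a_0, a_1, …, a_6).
Σ a^n = 1/(1 − a) = 1/553;  first 7 digits = (1, 0, 0, 1, 1, 0, 0)

v_2(a) = 3 ≥ 1, so the series converges in ℤ_2 to 1/(1 − a) = 1/(1 − (-552)) = 1/553. Expand this rational in ℤ_2: compute digits iteratively via d_i = x_i mod 2, x_{i+1} = (x_i − d_i)/2. The first 7 digits are (1, 0, 0, 1, 1, 0, 0).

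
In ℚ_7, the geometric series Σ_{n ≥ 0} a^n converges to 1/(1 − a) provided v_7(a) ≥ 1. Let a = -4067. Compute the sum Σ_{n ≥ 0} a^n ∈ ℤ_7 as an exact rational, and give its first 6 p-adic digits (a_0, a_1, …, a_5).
Σ a^n = 1/(1 − a) = 1/4068;  first 6 digits = (1, 0, 1, 2, 6, 3)

v_7(a) = 2 ≥ 1, so the series converges in ℤ_7 to 1/(1 − a) = 1/(1 − (-4067)) = 1/4068. Expand this rational in ℤ_7: compute digits iteratively via d_i = x_i mod 7, x_{i+1} = (x_i − d_i)/7. The first 6 digits are (1, 0, 1, 2, 6, 3).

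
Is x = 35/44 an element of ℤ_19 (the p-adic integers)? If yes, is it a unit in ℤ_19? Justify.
x ∈ ℤ_19^× (unit); v_19(x) = 0

ℤ_19 = {x ∈ ℚ_19 : v_19(x) ≥ 0} and ℤ_19^× = {x ∈ ℤ_19 : v_19(x) = 0}. Here v_19(35/44) = v_19(num) − v_19(den) = 0; compare against these criteria.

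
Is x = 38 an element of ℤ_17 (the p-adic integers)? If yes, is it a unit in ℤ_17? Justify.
x ∈ ℤ_17^× (unit); v_17(x) = 0

ℤ_17 = {x ∈ ℚ_17 : v_17(x) ≥ 0} and ℤ_17^× = {x ∈ ℤ_17 : v_17(x) = 0}. Here v_17(38) = v_17(num) − v_17(den) = 0; compare against these criteria.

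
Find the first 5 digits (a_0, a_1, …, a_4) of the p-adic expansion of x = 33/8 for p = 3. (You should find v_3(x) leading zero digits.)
(a_0, …, a_4) = (0, 1, 2, 2, 1)

v_3(33/8) = 1, so a_0 = ... = a_0 = 0. Factor out: x = 3^1 · u with u = 11/8 a unit in ℤ_3. Expand u iteratively via a_{v+i} = u_i mod 3, u_{i+1} = (u_i − a_{v+i})/3:
  u_0 = 11/8;  a_1 = 1;  u_1 = (u_0 − 1)/3 = 1/8
  u_1 = 1/8;  a_2 = 2;  u_2 = (u_1 − 2)/3 = -5/8
  u_2 = -5/8;  a_3 = 2;  u_3 = (u_2 − 2)/3 = -7/8
  u_3 = -7/8;  a_4 = 1;  u_4 = (u_3 − 1)/3 = -5/8
Digits: (0, 1, 2, 2, 1).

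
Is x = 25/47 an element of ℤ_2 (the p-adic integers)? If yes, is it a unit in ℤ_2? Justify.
x ∈ ℤ_2^× (unit); v_2(x) = 0

ℤ_2 = {x ∈ ℚ_2 : v_2(x) ≥ 0} and ℤ_2^× = {x ∈ ℤ_2 : v_2(x) = 0}. Here v_2(25/47) = v_2(num) − v_2(den) = 0; compare against these criteria.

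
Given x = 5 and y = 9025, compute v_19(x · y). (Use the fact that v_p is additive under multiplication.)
v_19(45125) = 2

v_p(x) = 0 (factor: 5 = 19^0 · 5); v_p(y) = 2 (factor: 9025 = 19^2 · 25). Additivity: v_p(xy) = v_p(x) + v_p(y) = 0 + 2 = 2. (Direct check: xy = 45125 = 19^2 · (125).)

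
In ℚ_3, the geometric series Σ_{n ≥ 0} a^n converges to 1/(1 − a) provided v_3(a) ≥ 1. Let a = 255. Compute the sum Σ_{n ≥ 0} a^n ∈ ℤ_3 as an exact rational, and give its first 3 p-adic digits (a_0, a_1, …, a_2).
Σ a^n = 1/(1 − a) = -1/254;  first 3 digits = (1, 1, 2)

v_3(a) = 1 ≥ 1, so the series converges in ℤ_3 to 1/(1 − a) = 1/(1 − 255) = -1/254. Expand this rational in ℤ_3: compute digits iteratively via d_i = x_i mod 3, x_{i+1} = (x_i − d_i)/3. The first 3 digits are (1, 1, 2).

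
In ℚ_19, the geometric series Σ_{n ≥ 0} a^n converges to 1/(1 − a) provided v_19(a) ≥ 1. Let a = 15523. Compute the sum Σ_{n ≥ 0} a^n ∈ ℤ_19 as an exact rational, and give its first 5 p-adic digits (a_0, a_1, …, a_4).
Σ a^n = 1/(1 − a) = -1/15522;  first 5 digits = (1, 0, 5, 2, 6)

v_19(a) = 2 ≥ 1, so the series converges in ℤ_19 to 1/(1 − a) = 1/(1 − 15523) = -1/15522. Expand this rational in ℤ_19: compute digits iteratively via d_i = x_i mod 19, x_{i+1} = (x_i − d_i)/19. The first 5 digits are (1, 0, 5, 2, 6).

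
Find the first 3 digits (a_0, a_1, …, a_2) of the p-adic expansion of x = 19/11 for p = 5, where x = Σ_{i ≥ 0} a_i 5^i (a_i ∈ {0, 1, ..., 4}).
(a_0, …, a_2) = (4, 0, 4)

v_5(19/11) = 0 (numerator and denominator both coprime to 5), so x ∈ ℤ_5^×. Compute digits iteratively via a_i = x_i mod 5, x_{i+1} = (x_i − a_i)/5, with x_0 = x:
  x_0 = 19/11;  a_0 = 4;  x_1 = (x_0 − 4)/5 = -5/11
  x_1 = -5/11;  a_1 = 0;  x_2 = (x_1 − 0)/5 = -1/11
  x_2 = -1/11;  a_2 = 4;  x_3 = (x_2 − 4)/5 = -9/11
Digits: (4, 0, 4).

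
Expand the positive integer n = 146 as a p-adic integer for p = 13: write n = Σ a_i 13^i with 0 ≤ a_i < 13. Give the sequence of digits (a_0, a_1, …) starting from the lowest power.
(a_0, a_1, …) = (3, 11)

Repeated division by 13 gives the digits low-to-high: 146 = 3 + 11·13^1. Digit sequence: (3, 11).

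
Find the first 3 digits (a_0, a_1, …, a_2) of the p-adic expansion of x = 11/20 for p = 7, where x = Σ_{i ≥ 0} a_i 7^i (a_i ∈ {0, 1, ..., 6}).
(a_0, …, a_2) = (3, 0, 1)

v_7(11/20) = 0 (numerator and denominator both coprime to 7), so x ∈ ℤ_7^×. Compute digits iteratively via a_i = x_i mod 7, x_{i+1} = (x_i − a_i)/7, with x_0 = x:
  x_0 = 11/20;  a_0 = 3;  x_1 = (x_0 − 3)/7 = -7/20
  x_1 = -7/20;  a_1 = 0;  x_2 = (x_1 − 0)/7 = -1/20
  x_2 = -1/20;  a_2 = 1;  x_3 = (x_2 − 1)/7 = -3/20
Digits: (3, 0, 1).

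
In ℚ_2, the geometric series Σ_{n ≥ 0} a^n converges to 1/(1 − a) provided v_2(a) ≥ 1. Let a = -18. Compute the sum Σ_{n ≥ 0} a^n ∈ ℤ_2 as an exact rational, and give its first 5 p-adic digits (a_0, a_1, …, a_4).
Σ a^n = 1/(1 − a) = 1/19;  first 5 digits = (1, 1, 0, 1, 1)

v_2(a) = 1 ≥ 1, so the series converges in ℤ_2 to 1/(1 − a) = 1/(1 − (-18)) = 1/19. Expand this rational in ℤ_2: compute digits iteratively via d_i = x_i mod 2, x_{i+1} = (x_i − d_i)/2. The first 5 digits are (1, 1, 0, 1, 1).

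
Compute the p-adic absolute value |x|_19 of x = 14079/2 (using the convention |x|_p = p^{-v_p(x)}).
|14079/2|_19 = 1/361

Step 1 — compute v_19(x) by factoring powers of 19 out of the numerator and denominator: v_19(14079/2) = 2. Step 2 — apply |x|_p = p^{-v_p(x)} = 19^{-2} = 1/361.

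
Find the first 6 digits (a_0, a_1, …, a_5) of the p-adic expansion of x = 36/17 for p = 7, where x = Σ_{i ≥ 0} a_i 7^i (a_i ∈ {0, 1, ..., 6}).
(a_0, …, a_5) = (5, 0, 2, 3, 2, 5)

v_7(36/17) = 0 (numerator and denominator both coprime to 7), so x ∈ ℤ_7^×. Compute digits iteratively via a_i = x_i mod 7, x_{i+1} = (x_i − a_i)/7, with x_0 = x:
  x_0 = 36/17;  a_0 = 5;  x_1 = (x_0 − 5)/7 = -7/17
  x_1 = -7/17;  a_1 = 0;  x_2 = (x_1 − 0)/7 = -1/17
  x_2 = -1/17;  a_2 = 2;  x_3 = (x_2 − 2)/7 = -5/17
  x_3 = -5/17;  a_3 = 3;  x_4 = (x_3 − 3)/7 = -8/17
  x_4 = -8/17;  a_4 = 2;  x_5 = (x_4 − 2)/7 = -6/17
  x_5 = -6/17;  a_5 = 5;  x_6 = (x_5 − 5)/7 = -13/17
Digits: (5, 0, 2, 3, 2, 5).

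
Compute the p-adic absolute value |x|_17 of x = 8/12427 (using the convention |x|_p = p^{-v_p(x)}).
|8/12427|_17 = 289

Step 1 — compute v_17(x) by factoring powers of 17 out of the numerator and denominator: v_17(8/12427) = -2. Step 2 — apply |x|_p = p^{-v_p(x)} = 17^{2} = 289.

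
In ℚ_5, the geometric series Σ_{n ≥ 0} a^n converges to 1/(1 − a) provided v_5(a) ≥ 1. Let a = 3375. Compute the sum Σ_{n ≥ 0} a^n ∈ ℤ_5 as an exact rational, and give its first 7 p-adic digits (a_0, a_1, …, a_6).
Σ a^n = 1/(1 − a) = -1/3374;  first 7 digits = (1, 0, 0, 2, 0, 1, 4)

v_5(a) = 3 ≥ 1, so the series converges in ℤ_5 to 1/(1 − a) = 1/(1 − 3375) = -1/3374. Expand this rational in ℤ_5: compute digits iteratively via d_i = x_i mod 5, x_{i+1} = (x_i − d_i)/5. The first 7 digits are (1, 0, 0, 2, 0, 1, 4).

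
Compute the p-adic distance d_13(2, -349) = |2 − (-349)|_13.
d_13(2, -349) = 1/13

Step 1 — x − y = 2 − (-349) = 351. Step 2 — v_13(351) = 1 (factor: 351 = (13^1 · 27); the sign does not affect v_p). Step 3 — |x − y|_13 = 13^{-1} = 1/13.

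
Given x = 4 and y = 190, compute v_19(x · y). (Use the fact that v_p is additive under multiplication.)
v_19(760) = 1

v_p(x) = 0 (factor: 4 = 19^0 · 4); v_p(y) = 1 (factor: 190 = 19^1 · 10). Additivity: v_p(xy) = v_p(x) + v_p(y) = 0 + 1 = 1. (Direct check: xy = 760 = 19^1 · (40).)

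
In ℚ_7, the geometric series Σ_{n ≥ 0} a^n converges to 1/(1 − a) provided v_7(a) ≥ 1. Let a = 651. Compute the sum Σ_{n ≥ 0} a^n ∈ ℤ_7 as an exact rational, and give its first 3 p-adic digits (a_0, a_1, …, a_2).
Σ a^n = 1/(1 − a) = -1/650;  first 3 digits = (1, 2, 3)

v_7(a) = 1 ≥ 1, so the series converges in ℤ_7 to 1/(1 − a) = 1/(1 − 651) = -1/650. Expand this rational in ℤ_7: compute digits iteratively via d_i = x_i mod 7, x_{i+1} = (x_i − d_i)/7. The first 3 digits are (1, 2, 3).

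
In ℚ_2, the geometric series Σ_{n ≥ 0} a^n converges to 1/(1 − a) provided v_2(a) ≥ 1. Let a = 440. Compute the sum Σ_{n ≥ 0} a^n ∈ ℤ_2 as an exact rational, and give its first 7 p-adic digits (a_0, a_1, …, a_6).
Σ a^n = 1/(1 − a) = -1/439;  first 7 digits = (1, 0, 0, 1, 1, 1, 1)

v_2(a) = 3 ≥ 1, so the series converges in ℤ_2 to 1/(1 − a) = 1/(1 − 440) = -1/439. Expand this rational in ℤ_2: compute digits iteratively via d_i = x_i mod 2, x_{i+1} = (x_i − d_i)/2. The first 7 digits are (1, 0, 0, 1, 1, 1, 1).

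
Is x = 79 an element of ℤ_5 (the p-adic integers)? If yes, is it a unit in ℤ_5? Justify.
x ∈ ℤ_5^× (unit); v_5(x) = 0

ℤ_5 = {x ∈ ℚ_5 : v_5(x) ≥ 0} and ℤ_5^× = {x ∈ ℤ_5 : v_5(x) = 0}. Here v_5(79) = v_5(num) − v_5(den) = 0; compare against these criteria.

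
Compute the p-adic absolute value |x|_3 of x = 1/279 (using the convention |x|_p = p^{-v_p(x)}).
|1/279|_3 = 9

Step 1 — compute v_3(x) by factoring powers of 3 out of the numerator and denominator: v_3(1/279) = -2. Step 2 — apply |x|_p = p^{-v_p(x)} = 3^{2} = 9.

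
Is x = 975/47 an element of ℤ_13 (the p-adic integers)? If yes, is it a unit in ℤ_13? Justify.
x ∈ ℤ_13 but not a unit; v_13(x) = 1 > 0

ℤ_13 = {x ∈ ℚ_13 : v_13(x) ≥ 0} and ℤ_13^× = {x ∈ ℤ_13 : v_13(x) = 0}. Here v_13(975/47) = v_13(num) − v_13(den) = 1; compare against these criteria.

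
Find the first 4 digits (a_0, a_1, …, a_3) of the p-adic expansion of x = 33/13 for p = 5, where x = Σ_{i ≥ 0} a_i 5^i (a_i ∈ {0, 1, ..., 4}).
(a_0, …, a_3) = (1, 3, 1, 2)

v_5(33/13) = 0 (numerator and denominator both coprime to 5), so x ∈ ℤ_5^×. Compute digits iteratively via a_i = x_i mod 5, x_{i+1} = (x_i − a_i)/5, with x_0 = x:
  x_0 = 33/13;  a_0 = 1;  x_1 = (x_0 − 1)/5 = 4/13
  x_1 = 4/13;  a_1 = 3;  x_2 = (x_1 − 3)/5 = -7/13
  x_2 = -7/13;  a_2 = 1;  x_3 = (x_2 − 1)/5 = -4/13
  x_3 = -4/13;  a_3 = 2;  x_4 = (x_3 − 2)/5 = -6/13
Digits: (1, 3, 1, 2).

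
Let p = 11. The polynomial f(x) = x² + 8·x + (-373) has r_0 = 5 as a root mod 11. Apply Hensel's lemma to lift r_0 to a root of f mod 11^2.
r_1 = 49 (mod 121)

Hensel: r_{i+1} = r_i − f(r_i)·(f′(r_i))^{-1} mod 11^{i+2}, f′(x) = 2x + 8. Iterate:
  r_0 = 5 (mod 11)
  r_1 = 49 (mod 121)
Final: r = 49 satisfies f(r) ≡ 0 mod 11^2.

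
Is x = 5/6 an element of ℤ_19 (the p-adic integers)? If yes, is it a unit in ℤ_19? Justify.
x ∈ ℤ_19^× (unit); v_19(x) = 0

ℤ_19 = {x ∈ ℚ_19 : v_19(x) ≥ 0} and ℤ_19^× = {x ∈ ℤ_19 : v_19(x) = 0}. Here v_19(5/6) = v_19(num) − v_19(den) = 0; compare against these criteria.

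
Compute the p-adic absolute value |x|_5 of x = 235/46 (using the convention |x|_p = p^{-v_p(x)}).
|235/46|_5 = 1/5

Step 1 — compute v_5(x) by factoring powers of 5 out of the numerator and denominator: v_5(235/46) = 1. Step 2 — apply |x|_p = p^{-v_p(x)} = 5^{-1} = 1/5.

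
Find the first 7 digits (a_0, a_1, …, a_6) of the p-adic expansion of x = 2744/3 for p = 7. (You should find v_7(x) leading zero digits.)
(a_0, …, a_6) = (0, 0, 0, 5, 2, 2, 2)

v_7(2744/3) = 3, so a_0 = ... = a_2 = 0. Factor out: x = 7^3 · u with u = 8/3 a unit in ℤ_7. Expand u iteratively via a_{v+i} = u_i mod 7, u_{i+1} = (u_i − a_{v+i})/7:
  u_0 = 8/3;  a_3 = 5;  u_1 = (u_0 − 5)/7 = -1/3
  u_1 = -1/3;  a_4 = 2;  u_2 = (u_1 − 2)/7 = -1/3
  u_2 = -1/3;  a_5 = 2;  u_3 = (u_2 − 2)/7 = -1/3
  u_3 = -1/3;  a_6 = 2;  u_4 = (u_3 − 2)/7 = -1/3
Digits: (0, 0, 0, 5, 2, 2, 2).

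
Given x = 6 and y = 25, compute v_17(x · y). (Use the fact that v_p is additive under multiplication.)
v_17(150) = 0

v_p(x) = 0 (factor: 6 = 17^0 · 6); v_p(y) = 0 (factor: 25 = 17^0 · 25). Additivity: v_p(xy) = v_p(x) + v_p(y) = 0 + 0 = 0. (Direct check: xy = 150 = 17^0 · (150).)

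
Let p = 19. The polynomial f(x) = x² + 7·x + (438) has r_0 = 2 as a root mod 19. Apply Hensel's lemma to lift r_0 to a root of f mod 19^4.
r_3 = 17748 (mod 130321)

Hensel: r_{i+1} = r_i − f(r_i)·(f′(r_i))^{-1} mod 19^{i+2}, f′(x) = 2x + 7. Iterate:
  r_0 = 2 (mod 19)
  r_1 = 59 (mod 361)
  r_2 = 4030 (mod 6859)
  r_3 = 17748 (mod 130321)
Final: r = 17748 satisfies f(r) ≡ 0 mod 19^4.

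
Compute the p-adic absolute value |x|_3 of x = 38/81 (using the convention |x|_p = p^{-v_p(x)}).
|38/81|_3 = 81

Step 1 — compute v_3(x) by factoring powers of 3 out of the numerator and denominator: v_3(38/81) = -4. Step 2 — apply |x|_p = p^{-v_p(x)} = 3^{4} = 81.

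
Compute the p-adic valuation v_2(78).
v_2(78) = 1

v_2(n) is the largest exponent k such that 2^k divides n. Factor out: 78 = 2^1 · 39. (Sign doesn't affect v_p.) So v_2(78) = 1.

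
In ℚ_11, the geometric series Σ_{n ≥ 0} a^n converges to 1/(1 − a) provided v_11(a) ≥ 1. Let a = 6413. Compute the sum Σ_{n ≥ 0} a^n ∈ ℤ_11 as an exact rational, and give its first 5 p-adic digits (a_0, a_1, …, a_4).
Σ a^n = 1/(1 − a) = -1/6412;  first 5 digits = (1, 0, 9, 4, 4)

v_11(a) = 2 ≥ 1, so the series converges in ℤ_11 to 1/(1 − a) = 1/(1 − 6413) = -1/6412. Expand this rational in ℤ_11: compute digits iteratively via d_i = x_i mod 11, x_{i+1} = (x_i − d_i)/11. The first 5 digits are (1, 0, 9, 4, 4).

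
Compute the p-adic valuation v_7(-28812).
v_7(-28812) = 4

v_7(n) is the largest exponent k such that 7^k divides n. Factor out: -28812 = -7^4 · 12. (Sign doesn't affect v_p.) So v_7(-28812) = 4.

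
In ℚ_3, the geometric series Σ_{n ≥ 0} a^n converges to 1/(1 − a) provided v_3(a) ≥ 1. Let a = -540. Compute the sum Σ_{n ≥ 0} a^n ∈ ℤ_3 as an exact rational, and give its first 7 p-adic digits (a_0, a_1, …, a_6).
Σ a^n = 1/(1 − a) = 1/541;  first 7 digits = (1, 0, 0, 1, 2, 0, 0)

v_3(a) = 3 ≥ 1, so the series converges in ℤ_3 to 1/(1 − a) = 1/(1 − (-540)) = 1/541. Expand this rational in ℤ_3: compute digits iteratively via d_i = x_i mod 3, x_{i+1} = (x_i − d_i)/3. The first 7 digits are (1, 0, 0, 1, 2, 0, 0).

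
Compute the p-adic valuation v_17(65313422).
v_17(65313422) = 5

v_17(n) is the largest exponent k such that 17^k divides n. Factor out: 65313422 = 17^5 · 46. (Sign doesn't affect v_p.) So v_17(65313422) = 5.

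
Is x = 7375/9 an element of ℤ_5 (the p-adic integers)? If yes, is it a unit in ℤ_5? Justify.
x ∈ ℤ_5 but not a unit; v_5(x) = 3 > 0

ℤ_5 = {x ∈ ℚ_5 : v_5(x) ≥ 0} and ℤ_5^× = {x ∈ ℤ_5 : v_5(x) = 0}. Here v_5(7375/9) = v_5(num) − v_5(den) = 3; compare against these criteria.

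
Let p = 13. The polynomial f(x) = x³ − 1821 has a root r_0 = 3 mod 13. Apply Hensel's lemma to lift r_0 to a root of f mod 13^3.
r_2 = 614 (mod 2197)

Hensel: r_{i+1} = r_i − f(r_i)/f′(r_i) mod 13^{i+2}, where f′(x) = 3x². Iterate:
  r_0 = 3 (mod 13)
  r_1 = 107 (mod 169)
  r_2 = 614 (mod 2197)
Final: r = 614 with f(r) ≡ 0 mod 13^3.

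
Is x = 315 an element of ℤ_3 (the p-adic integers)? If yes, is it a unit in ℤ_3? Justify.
x ∈ ℤ_3 but not a unit; v_3(x) = 2 > 0

ℤ_3 = {x ∈ ℚ_3 : v_3(x) ≥ 0} and ℤ_3^× = {x ∈ ℤ_3 : v_3(x) = 0}. Here v_3(315) = v_3(num) − v_3(den) = 2; compare against these criteria.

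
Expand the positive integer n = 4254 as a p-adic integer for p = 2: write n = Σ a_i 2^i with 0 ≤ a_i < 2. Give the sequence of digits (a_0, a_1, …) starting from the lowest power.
(a_0, a_1, …) = (0, 1, 1, 1, 1, 0, 0, 1, 0, 0, 0, 0, 1)

Repeated division by 2 gives the digits low-to-high: 4254 = 1·2^1 + 1·2^2 + 1·2^3 + 1·2^4 + 1·2^7 + 1·2^12. Digit sequence: (0, 1, 1, 1, 1, 0, 0, 1, 0, 0, 0, 0, 1).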